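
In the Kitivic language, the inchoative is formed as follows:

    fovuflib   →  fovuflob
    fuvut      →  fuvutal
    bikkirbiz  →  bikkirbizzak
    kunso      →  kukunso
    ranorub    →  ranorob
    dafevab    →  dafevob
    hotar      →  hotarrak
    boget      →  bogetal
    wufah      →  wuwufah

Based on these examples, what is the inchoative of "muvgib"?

"muvgib" ends in -b. The stems ending in -b (ranorub → ranorob, dafevab → dafevob, fovuflib → fovuflob) change the last vowel to 'o'.
So muvgib → muvgob.

muvgob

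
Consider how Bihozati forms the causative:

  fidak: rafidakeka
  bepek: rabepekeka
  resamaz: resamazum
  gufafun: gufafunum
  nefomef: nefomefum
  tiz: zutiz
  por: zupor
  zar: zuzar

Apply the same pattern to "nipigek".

nipigekum

"nipigek" has 3 vowels. The stems with 3 vowels (nefomef → nefomefum, gufafun → gufafunum, resamaz → resamazum) add -um.
So nipigek → nipigekum.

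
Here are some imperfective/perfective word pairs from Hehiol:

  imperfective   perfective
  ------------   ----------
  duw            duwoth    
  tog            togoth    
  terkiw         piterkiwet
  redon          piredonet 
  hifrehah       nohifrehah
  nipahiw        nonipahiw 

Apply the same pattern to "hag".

duw and terkiw both end in -w yet inflect differently (duwoth, piterkiwet), so the final letter is not what conditions the rule; the number of vowels is.
"hag" has 1 vowel. The stems with 1 vowel (duw → duwoth, tog → togoth) add -oth.
So hag → hagoth.

hagoth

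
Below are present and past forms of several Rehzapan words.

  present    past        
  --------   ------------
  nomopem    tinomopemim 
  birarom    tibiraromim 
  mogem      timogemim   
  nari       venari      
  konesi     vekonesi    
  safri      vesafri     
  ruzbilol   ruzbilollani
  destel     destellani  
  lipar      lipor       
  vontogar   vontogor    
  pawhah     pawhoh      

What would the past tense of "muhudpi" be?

vemuhudpi

birarom and ruzbilol both have last vowel 'o' yet inflect differently (tibiraromim, ruzbilollani), so the last vowel is not what conditions the rule; the final letter is.
"muhudpi" ends in -i. The stems ending in -i (nari → venari, konesi → vekonesi, safri → vesafri) add the prefix ve-.
The other patterns: stems ending in -m add ti- … -im around the stem; stems ending in -l double the final consonant and add -ani; stems ending in -h or -r change the last vowel to 'o'.
So muhudpi → vemuhudpi.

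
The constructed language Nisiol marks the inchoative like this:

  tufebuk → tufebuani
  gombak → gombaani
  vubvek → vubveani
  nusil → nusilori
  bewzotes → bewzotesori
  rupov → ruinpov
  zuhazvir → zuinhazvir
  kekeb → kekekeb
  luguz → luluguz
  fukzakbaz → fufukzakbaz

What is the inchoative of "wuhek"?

wuheani

vubvek and bewzotes both have last vowel 'e' yet inflect differently (vubveani, bewzotesori), so the last vowel is not what conditions the rule; the final letter is.
"wuhek" ends in -k. The stems ending in -k (tufebuk → tufebuani, gombak → gombaani, vubvek → vubveani) drop the final letter and add -ani.
So wuhek → wuheani.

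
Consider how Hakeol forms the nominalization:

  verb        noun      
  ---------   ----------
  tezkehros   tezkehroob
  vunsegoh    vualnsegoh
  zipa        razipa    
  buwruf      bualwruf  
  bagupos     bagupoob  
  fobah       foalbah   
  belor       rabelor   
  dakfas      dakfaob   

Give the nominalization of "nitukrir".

vunsegoh and bagupos both have last vowel 'o' yet inflect differently (vualnsegoh, bagupoob), so the last vowel is not what conditions the rule; the final letter is.
"nitukrir" ends in -r. The one such stem in the data (belor → rabelor) adds the prefix ra-, so the same rule applies.
The other patterns: stems ending in -f or -h insert -al- after the first vowel; stems ending in -s drop the final letter and add -ob.
So nitukrir → ranitukrir.

ranitukrir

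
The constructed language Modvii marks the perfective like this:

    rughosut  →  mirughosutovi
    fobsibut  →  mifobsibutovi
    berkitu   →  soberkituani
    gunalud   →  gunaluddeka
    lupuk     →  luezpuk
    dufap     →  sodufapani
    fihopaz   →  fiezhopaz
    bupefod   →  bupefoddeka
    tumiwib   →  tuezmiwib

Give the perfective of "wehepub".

weezhepub

fobsibut and berkitu both have last vowel 'u' yet inflect differently (mifobsibutovi, soberkituani), so the last vowel is not what conditions the rule; the final letter is.
"wehepub" ends in -b. The one such stem in the data (tumiwib → tuezmiwib) inserts -ez- after the first vowel (as do fihopaz, lupuk), so the same rule applies.
So wehepub → weezhepub.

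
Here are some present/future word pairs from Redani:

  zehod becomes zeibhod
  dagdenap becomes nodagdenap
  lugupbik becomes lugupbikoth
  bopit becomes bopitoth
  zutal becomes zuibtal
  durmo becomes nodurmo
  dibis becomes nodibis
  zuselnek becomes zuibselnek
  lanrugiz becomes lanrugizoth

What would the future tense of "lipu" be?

"lipu" begins with l-. The stems beginning with l- (lugupbik → lugupbikoth, lanrugiz → lanrugizoth) add -oth.
The other patterns: stems beginning with z- insert -ib- after the first vowel; stems beginning with d- add the prefix no-.
So lipu → lipuoth.

lipuoth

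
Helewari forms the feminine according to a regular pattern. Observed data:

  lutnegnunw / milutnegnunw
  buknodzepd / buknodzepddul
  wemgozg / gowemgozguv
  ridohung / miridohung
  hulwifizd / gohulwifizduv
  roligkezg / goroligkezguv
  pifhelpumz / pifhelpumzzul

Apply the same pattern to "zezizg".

roligkezg and ridohung both end in -g yet inflect differently (goroligkezguv, miridohung), so the final letter is not what conditions the rule; the second-to-last letter is.
"zezizg" has second-to-last letter 'z'. The stems whose second-to-last letter is 'z' (roligkezg → goroligkezguv, hulwifizd → gohulwifizduv, wemgozg → gowemgozguv) add go- … -uv around the stem.
The other patterns: stems whose second-to-last letter is 'n' add the prefix mi-; stems whose second-to-last letter is 'm' or 'p' double the final consonant and add -ul.
So zezizg → gozezizguv.

gozezizguv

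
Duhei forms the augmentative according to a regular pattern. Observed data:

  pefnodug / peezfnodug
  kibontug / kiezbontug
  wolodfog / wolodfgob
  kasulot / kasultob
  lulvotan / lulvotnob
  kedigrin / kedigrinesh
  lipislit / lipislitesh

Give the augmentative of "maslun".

maezslun

"maslun" has last vowel 'u'. The stems whose last vowel is 'u' (pefnodug → peezfnodug, kibontug → kiezbontug) insert -ez- after the first vowel.
The other patterns: stems whose last vowel is 'a' or 'o' delete the last vowel and add -ob; stems whose last vowel is 'i' add -esh.
So maslun → maezslun.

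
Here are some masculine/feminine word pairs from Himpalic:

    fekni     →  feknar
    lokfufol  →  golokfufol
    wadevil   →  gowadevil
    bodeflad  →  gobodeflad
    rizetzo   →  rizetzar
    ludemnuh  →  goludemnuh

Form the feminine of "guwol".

goguwol

fekni and wadevil both have last vowel 'i' yet inflect differently (feknar, gowadevil), so the last vowel is not what conditions the rule; whether the stem ends in a vowel or a consonant is.
"guwol" ends in a consonant. The stems ending in a consonant (wadevil → gowadevil, lokfufol → golokfufol, bodeflad → gobodeflad) add the prefix go-.
So guwol → goguwol.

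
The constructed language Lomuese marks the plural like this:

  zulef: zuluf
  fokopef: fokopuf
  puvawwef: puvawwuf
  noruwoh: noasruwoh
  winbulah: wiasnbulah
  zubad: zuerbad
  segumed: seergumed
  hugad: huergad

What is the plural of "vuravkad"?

"vuravkad" ends in -d. The stems ending in -d (zubad → zuerbad, segumed → seergumed, hugad → huergad) insert -er- after the first vowel.
So vuravkad → vuerravkad.

vuerravkad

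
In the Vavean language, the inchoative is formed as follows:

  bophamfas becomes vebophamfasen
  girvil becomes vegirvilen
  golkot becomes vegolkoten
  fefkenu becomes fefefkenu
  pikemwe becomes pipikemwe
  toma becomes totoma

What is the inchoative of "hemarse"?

hehemarse

toma and bophamfas both have last vowel 'a' yet inflect differently (totoma, vebophamfasen), so the last vowel is not what conditions the rule; whether the stem ends in a vowel or a consonant is.
"hemarse" ends in a vowel. The stems ending in a vowel (toma → totoma, fefkenu → fefefkenu, pikemwe → pipikemwe) repeat the first consonant+vowel as a prefix.
The other pattern: stems ending in a consonant add ve- … -en around the stem.
So hemarse → hehemarse.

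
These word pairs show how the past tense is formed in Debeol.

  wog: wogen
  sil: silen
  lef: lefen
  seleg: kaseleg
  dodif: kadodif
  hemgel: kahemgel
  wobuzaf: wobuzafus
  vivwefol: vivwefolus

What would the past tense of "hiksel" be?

"hiksel" has 2 vowels. The stems with 2 vowels (seleg → kaseleg, dodif → kadodif, hemgel → kahemgel) add the prefix ka-.
The other patterns: stems with 1 vowel add -en; stems with 3 vowels add -us.
So hiksel → kahiksel.

kahiksel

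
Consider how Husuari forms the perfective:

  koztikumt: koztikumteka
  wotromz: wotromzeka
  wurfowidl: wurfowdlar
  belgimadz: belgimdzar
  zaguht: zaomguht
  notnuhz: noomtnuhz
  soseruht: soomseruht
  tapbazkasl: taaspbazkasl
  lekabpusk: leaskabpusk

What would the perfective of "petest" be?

peastest

"petest" has second-to-last letter 's'. The stems whose second-to-last letter is 's' (tapbazkasl → taaspbazkasl, lekabpusk → leaskabpusk) insert -as- after the first vowel.
The other patterns: stems whose second-to-last letter is 'm' add -eka; stems whose second-to-last letter is 'd' delete the last vowel and add -ar; stems whose second-to-last letter is 'h' insert -om- after the first vowel.
So petest → peastest.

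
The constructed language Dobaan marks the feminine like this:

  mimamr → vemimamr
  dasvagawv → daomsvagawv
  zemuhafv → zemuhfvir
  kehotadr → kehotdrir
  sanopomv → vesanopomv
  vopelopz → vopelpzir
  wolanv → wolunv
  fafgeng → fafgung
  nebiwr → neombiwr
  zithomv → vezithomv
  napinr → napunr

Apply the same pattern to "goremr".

sanopomv and dasvagawv both end in -v yet inflect differently (vesanopomv, daomsvagawv), so the final letter is not what conditions the rule; the second-to-last letter is.
"goremr" has second-to-last letter 'm'. The stems whose second-to-last letter is 'm' (mimamr → vemimamr, sanopomv → vesanopomv, zithomv → vezithomv) add the prefix ve-.
The other patterns: stems whose second-to-last letter is 'w' insert -om- after the first vowel; stems whose second-to-last letter is 'n' change the last vowel to 'u'; stems whose second-to-last letter is 'd', 'f' or 'p' delete the last vowel and add -ir.
So goremr → vegoremr.

vegoremr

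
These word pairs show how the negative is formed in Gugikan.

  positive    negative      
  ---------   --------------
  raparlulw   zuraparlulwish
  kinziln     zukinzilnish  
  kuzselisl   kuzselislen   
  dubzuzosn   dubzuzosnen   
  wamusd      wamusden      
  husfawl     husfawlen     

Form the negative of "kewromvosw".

"kewromvosw" has second-to-last letter 's'. The stems whose second-to-last letter is 's' (dubzuzosn → dubzuzosnen, kuzselisl → kuzselislen, wamusd → wamusden) add -en.
The other pattern: stems whose second-to-last letter is 'l' add zu- … -ish around the stem.
So kewromvosw → kewromvoswen.

kewromvoswen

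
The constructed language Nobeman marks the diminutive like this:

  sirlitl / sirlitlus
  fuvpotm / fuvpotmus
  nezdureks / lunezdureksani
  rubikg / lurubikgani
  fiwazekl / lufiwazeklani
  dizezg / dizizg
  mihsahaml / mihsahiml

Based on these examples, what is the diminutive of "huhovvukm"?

sirlitl and fiwazekl both end in -l yet inflect differently (sirlitlus, lufiwazeklani), so the final letter is not what conditions the rule; the second-to-last letter is.
"huhovvukm" has second-to-last letter 'k'. The stems whose second-to-last letter is 'k' (nezdureks → lunezdureksani, rubikg → lurubikgani, fiwazekl → lufiwazeklani) add lu- … -ani around the stem.
The other patterns: stems whose second-to-last letter is 't' add -us; stems whose second-to-last letter is 'm' or 'z' change the last vowel to 'i'.
So huhovvukm → luhuhovvukmani.

luhuhovvukmani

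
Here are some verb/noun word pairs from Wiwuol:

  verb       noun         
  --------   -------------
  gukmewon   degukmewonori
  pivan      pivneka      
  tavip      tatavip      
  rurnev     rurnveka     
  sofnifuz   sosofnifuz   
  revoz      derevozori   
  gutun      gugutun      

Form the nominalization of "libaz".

libzeka

pivan and gukmewon both end in -n yet inflect differently (pivneka, degukmewonori), so the final letter is not what conditions the rule; the last vowel is.
"libaz" has last vowel 'a'. The one such stem in the data (pivan → pivneka) deletes the last vowel and adds -eka (as does rurnev), so the same rule applies.
The other patterns: stems whose last vowel is 'o' add de- … -ori around the stem; stems whose last vowel is 'i' or 'u' repeat the first consonant+vowel as a prefix.
So libaz → libzeka.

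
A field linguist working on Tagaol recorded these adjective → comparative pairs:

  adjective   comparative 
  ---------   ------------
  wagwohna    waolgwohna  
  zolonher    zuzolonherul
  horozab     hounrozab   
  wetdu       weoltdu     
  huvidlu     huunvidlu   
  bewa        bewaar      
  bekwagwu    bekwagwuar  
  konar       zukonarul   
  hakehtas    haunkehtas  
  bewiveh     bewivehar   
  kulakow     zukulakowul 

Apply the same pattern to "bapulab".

"bapulab" begins with b-. The stems beginning with b- (bewiveh → bewivehar, bekwagwu → bekwagwuar, bewa → bewaar) add -ar.
The other patterns: stems beginning with w- insert -ol- after the first vowel; stems beginning with h- insert -un- after the first vowel; stems beginning with k- or z- add zu- … -ul around the stem.
So bapulab → bapulabar.

bapulabar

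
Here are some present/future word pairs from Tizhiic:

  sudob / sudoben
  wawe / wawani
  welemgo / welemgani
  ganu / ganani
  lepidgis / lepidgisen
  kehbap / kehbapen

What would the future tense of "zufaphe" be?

zufaphani

"zufaphe" ends in a vowel. The stems ending in a vowel (wawe → wawani, ganu → ganani, welemgo → welemgani) drop the final letter and add -ani.
The other pattern: stems ending in a consonant add -en.
So zufaphe → zufaphani.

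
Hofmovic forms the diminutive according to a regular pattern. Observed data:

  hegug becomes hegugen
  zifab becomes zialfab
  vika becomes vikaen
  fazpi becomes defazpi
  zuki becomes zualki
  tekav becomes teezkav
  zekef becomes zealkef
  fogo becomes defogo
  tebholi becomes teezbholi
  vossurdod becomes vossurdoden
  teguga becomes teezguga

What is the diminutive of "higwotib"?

tebholi and fazpi both end in -i yet inflect differently (teezbholi, defazpi), so the final letter is not what conditions the rule; the first letter is.
"higwotib" begins with h-. The one such stem in the data (hegug → hegugen) adds -en, so the same rule applies.
So higwotib → higwotiben.

higwotiben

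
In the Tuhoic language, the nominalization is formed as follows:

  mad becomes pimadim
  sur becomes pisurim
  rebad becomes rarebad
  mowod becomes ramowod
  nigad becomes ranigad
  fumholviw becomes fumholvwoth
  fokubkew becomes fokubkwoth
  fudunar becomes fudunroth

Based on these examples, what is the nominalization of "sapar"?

rasapar

mad and rebad both end in -d yet inflect differently (pimadim, rarebad), so the final letter is not what conditions the rule; the number of vowels is.
"sapar" has 2 vowels. The stems with 2 vowels (rebad → rarebad, mowod → ramowod, nigad → ranigad) add the prefix ra-.
So sapar → rasapar.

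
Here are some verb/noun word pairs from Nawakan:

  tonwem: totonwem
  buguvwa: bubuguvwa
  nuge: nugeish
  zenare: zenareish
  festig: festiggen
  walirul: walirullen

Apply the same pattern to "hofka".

hohofka

tonwem and nuge both have last vowel 'e' yet inflect differently (totonwem, nugeish), so the last vowel is not what conditions the rule; the final letter is.
"hofka" ends in -a. The one such stem in the data (buguvwa → bubuguvwa) repeats the first consonant+vowel as a prefix (as does tonwem), so the same rule applies.
So hofka → hohofka.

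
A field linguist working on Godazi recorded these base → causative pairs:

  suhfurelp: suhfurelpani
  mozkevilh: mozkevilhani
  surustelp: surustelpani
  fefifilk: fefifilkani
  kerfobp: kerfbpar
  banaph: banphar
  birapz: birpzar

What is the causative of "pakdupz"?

pakdpzar

suhfurelp and kerfobp both end in -p yet inflect differently (suhfurelpani, kerfbpar), so the final letter is not what conditions the rule; the second-to-last letter is.
"pakdupz" has second-to-last letter 'p'. The stems whose second-to-last letter is 'p' (banaph → banphar, birapz → birpzar) delete the last vowel and add -ar.
So pakdupz → pakdpzar.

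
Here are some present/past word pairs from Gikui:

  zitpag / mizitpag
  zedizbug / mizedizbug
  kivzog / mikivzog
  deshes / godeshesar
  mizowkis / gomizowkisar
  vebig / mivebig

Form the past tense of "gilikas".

"gilikas" ends in -s. The stems ending in -s (deshes → godeshesar, mizowkis → gomizowkisar) add go- … -ar around the stem.
The other pattern: stems ending in -g add the prefix mi-.
So gilikas → gogilikasar.

gogilikasar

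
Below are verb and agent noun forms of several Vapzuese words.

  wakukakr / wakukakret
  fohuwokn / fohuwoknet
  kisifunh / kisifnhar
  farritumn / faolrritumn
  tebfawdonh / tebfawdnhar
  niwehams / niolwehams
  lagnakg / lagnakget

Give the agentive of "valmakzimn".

fohuwokn and farritumn both end in -n yet inflect differently (fohuwoknet, faolrritumn), so the final letter is not what conditions the rule; the second-to-last letter is.
"valmakzimn" has second-to-last letter 'm'. The stems whose second-to-last letter is 'm' (niwehams → niolwehams, farritumn → faolrritumn) insert -ol- after the first vowel.
The other patterns: stems whose second-to-last letter is 'k' add -et; stems whose second-to-last letter is 'n' delete the last vowel and add -ar.
So valmakzimn → vaollmakzimn.

vaollmakzimn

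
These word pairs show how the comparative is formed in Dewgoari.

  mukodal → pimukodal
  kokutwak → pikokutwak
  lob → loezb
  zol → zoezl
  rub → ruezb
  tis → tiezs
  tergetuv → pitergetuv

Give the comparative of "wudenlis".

mukodal and zol both end in -l yet inflect differently (pimukodal, zoezl), so the final letter is not what conditions the rule; the number of vowels is.
"wudenlis" has 3 vowels. The stems with 3 vowels (mukodal → pimukodal, kokutwak → pikokutwak, tergetuv → pitergetuv) add the prefix pi-.
The other pattern: stems with 1 vowel insert -ez- after the first vowel.
So wudenlis → piwudenlis.

piwudenlis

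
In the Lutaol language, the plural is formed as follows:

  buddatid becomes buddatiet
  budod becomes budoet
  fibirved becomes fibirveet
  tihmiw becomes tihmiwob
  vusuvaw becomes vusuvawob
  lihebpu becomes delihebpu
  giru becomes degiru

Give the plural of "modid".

modiet

buddatid and tihmiw both have last vowel 'i' yet inflect differently (buddatiet, tihmiwob), so the last vowel is not what conditions the rule; the final letter is.
"modid" ends in -d. The stems ending in -d (buddatid → buddatiet, budod → budoet, fibirved → fibirveet) drop the final letter and add -et.
So modid → modiet.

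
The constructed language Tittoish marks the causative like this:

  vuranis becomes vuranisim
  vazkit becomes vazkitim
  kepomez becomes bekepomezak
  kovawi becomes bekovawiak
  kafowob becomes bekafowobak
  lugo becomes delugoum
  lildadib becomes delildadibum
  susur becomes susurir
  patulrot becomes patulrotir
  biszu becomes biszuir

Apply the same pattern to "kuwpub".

"kuwpub" begins with k-. The stems beginning with k- (kepomez → bekepomezak, kovawi → bekovawiak, kafowob → bekafowobak) add be- … -ak around the stem.
So kuwpub → bekuwpubak.

bekuwpubak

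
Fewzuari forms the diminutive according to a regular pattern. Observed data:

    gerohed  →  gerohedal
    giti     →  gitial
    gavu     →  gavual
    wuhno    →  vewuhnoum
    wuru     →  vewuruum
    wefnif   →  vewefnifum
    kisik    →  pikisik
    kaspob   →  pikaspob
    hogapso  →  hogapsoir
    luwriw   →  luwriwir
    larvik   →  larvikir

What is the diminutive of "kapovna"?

gavu and wuru both end in -u yet inflect differently (gavual, vewuruum), so the final letter is not what conditions the rule; the first letter is.
"kapovna" begins with k-. The stems beginning with k- (kisik → pikisik, kaspob → pikaspob) add the prefix pi-.
The other patterns: stems beginning with g- add -al; stems beginning with w- add ve- … -um around the stem; stems beginning with h- or l- add -ir.
So kapovna → pikapovna.

pikapovna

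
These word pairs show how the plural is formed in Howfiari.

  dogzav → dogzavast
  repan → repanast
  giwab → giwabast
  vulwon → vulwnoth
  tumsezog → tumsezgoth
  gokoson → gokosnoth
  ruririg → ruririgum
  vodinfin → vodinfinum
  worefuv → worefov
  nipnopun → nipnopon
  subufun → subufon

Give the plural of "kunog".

kungoth

"kunog" has last vowel 'o'. The stems whose last vowel is 'o' (vulwon → vulwnoth, tumsezog → tumsezgoth, gokoson → gokosnoth) delete the last vowel and add -oth.
The other patterns: stems whose last vowel is 'a' add -ast; stems whose last vowel is 'i' add -um; stems whose last vowel is 'u' change the last vowel to 'o'.
So kunog → kungoth.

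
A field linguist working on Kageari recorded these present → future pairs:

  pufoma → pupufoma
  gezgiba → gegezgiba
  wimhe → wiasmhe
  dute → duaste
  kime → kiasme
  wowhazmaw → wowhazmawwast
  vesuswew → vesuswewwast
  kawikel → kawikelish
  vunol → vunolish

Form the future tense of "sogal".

"sogal" ends in -l. The stems ending in -l (kawikel → kawikelish, vunol → vunolish) add -ish.
The other patterns: stems ending in -a repeat the first consonant+vowel as a prefix; stems ending in -e insert -as- after the first vowel; stems ending in -w double the final consonant and add -ast.
So sogal → sogalish.

sogalish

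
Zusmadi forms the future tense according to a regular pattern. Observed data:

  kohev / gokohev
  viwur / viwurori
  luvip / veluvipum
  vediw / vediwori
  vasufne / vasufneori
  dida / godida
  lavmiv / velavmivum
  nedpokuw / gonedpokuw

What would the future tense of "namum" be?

gonamum

vediw and nedpokuw both end in -w yet inflect differently (vediwori, gonedpokuw), so the final letter is not what conditions the rule; the first letter is.
"namum" begins with n-. The one such stem in the data (nedpokuw → gonedpokuw) adds the prefix go-, so the same rule applies.
The other patterns: stems beginning with v- add -ori; stems beginning with l- add ve- … -um around the stem.
So namum → gonamum.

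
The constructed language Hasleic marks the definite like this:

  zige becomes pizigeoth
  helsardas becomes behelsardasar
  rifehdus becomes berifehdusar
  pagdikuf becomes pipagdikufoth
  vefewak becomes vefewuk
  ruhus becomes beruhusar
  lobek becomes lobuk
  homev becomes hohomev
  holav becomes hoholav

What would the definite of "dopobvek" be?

dopobvuk

helsardas and holav both have last vowel 'a' yet inflect differently (behelsardasar, hoholav), so the last vowel is not what conditions the rule; the final letter is.
"dopobvek" ends in -k. The stems ending in -k (vefewak → vefewuk, lobek → lobuk) change the last vowel to 'u'.
So dopobvek → dopobvuk.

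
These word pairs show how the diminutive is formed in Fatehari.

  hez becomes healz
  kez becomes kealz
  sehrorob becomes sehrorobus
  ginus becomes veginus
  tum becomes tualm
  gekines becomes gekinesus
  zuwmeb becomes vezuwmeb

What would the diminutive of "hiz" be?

zuwmeb and sehrorob both end in -b yet inflect differently (vezuwmeb, sehrorobus), so the final letter is not what conditions the rule; the number of vowels is.
"hiz" has 1 vowel. The stems with 1 vowel (hez → healz, tum → tualm, kez → kealz) insert -al- after the first vowel.
So hiz → hialz.

hialz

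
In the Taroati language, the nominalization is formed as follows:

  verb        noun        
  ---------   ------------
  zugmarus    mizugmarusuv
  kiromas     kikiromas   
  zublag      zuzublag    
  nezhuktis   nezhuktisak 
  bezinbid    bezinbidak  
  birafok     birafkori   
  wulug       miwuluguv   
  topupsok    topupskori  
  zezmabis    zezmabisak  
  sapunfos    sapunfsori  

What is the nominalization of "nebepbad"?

nezhuktis and sapunfos both end in -s yet inflect differently (nezhuktisak, sapunfsori), so the final letter is not what conditions the rule; the last vowel is.
"nebepbad" has last vowel 'a'. The stems whose last vowel is 'a' (kiromas → kikiromas, zublag → zuzublag) repeat the first consonant+vowel as a prefix.
So nebepbad → nenebepbad.

nenebepbad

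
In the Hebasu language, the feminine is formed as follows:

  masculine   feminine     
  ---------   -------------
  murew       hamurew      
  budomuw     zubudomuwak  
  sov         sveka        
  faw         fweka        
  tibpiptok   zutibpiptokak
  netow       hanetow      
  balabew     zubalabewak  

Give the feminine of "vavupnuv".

faw and murew both end in -w yet inflect differently (fweka, hamurew), so the final letter is not what conditions the rule; the number of vowels is.
"vavupnuv" has 3 vowels. The stems with 3 vowels (balabew → zubalabewak, tibpiptok → zutibpiptokak, budomuw → zubudomuwak) add zu- … -ak around the stem.
The other patterns: stems with 1 vowel delete the last vowel and add -eka; stems with 2 vowels add the prefix ha-.
So vavupnuv → zuvavupnuvak.

zuvavupnuvak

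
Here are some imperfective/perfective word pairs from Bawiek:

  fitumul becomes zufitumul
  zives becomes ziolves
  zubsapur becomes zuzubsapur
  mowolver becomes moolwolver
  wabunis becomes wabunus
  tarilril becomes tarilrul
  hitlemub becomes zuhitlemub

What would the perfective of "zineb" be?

ziolneb

fitumul and tarilril both end in -l yet inflect differently (zufitumul, tarilrul), so the final letter is not what conditions the rule; the last vowel is.
"zineb" has last vowel 'e'. The stems whose last vowel is 'e' (mowolver → moolwolver, zives → ziolves) insert -ol- after the first vowel.
The other patterns: stems whose last vowel is 'u' add the prefix zu-; stems whose last vowel is 'i' change the last vowel to 'u'.
So zineb → ziolneb.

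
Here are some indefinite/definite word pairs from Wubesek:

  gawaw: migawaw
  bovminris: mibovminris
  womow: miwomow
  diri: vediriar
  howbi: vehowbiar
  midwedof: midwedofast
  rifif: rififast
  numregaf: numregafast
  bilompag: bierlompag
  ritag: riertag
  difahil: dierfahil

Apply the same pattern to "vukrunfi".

vevukrunfiar

bovminris and diri both have last vowel 'i' yet inflect differently (mibovminris, vediriar), so the last vowel is not what conditions the rule; the final letter is.
"vukrunfi" ends in -i. The stems ending in -i (diri → vediriar, howbi → vehowbiar) add ve- … -ar around the stem.
The other patterns: stems ending in -s or -w add the prefix mi-; stems ending in -f add -ast; stems ending in -g or -l insert -er- after the first vowel.
So vukrunfi → vevukrunfiar.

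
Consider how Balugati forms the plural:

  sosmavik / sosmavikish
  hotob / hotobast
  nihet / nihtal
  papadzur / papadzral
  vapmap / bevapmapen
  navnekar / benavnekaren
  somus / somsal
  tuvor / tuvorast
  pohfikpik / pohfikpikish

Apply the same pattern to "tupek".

tupkal

"tupek" has last vowel 'e'. The one such stem in the data (nihet → nihtal) deletes the last vowel and adds -al (as do somus, papadzur), so the same rule applies.
So tupek → tupkal.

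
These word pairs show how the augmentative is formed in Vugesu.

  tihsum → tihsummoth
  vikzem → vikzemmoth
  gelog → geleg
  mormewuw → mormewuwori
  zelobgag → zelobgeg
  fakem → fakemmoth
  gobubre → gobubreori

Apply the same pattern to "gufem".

gufemmoth

tihsum and mormewuw both have last vowel 'u' yet inflect differently (tihsummoth, mormewuwori), so the last vowel is not what conditions the rule; the final letter is.
"gufem" ends in -m. The stems ending in -m (tihsum → tihsummoth, fakem → fakemmoth, vikzem → vikzemmoth) double the final consonant and add -oth.
The other patterns: stems ending in -g change the last vowel to 'e'; stems ending in -e or -w add -ori.
So gufem → gufemmoth.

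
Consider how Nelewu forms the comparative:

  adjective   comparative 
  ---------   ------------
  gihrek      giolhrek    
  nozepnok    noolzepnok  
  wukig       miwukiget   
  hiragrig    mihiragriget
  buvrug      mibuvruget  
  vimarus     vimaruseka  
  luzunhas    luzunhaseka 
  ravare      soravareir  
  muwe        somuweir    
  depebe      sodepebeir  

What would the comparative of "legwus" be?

"legwus" ends in -s. The stems ending in -s (vimarus → vimaruseka, luzunhas → luzunhaseka) add -eka.
So legwus → legwuseka.

legwuseka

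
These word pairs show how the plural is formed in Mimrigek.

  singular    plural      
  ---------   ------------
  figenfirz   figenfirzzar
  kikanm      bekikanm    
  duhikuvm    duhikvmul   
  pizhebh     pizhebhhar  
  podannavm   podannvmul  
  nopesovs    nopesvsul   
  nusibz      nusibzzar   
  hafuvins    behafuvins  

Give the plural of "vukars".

podannavm and kikanm both end in -m yet inflect differently (podannvmul, bekikanm), so the final letter is not what conditions the rule; the second-to-last letter is.
"vukars" has second-to-last letter 'r'. The one such stem in the data (figenfirz → figenfirzzar) doubles the final consonant and adds -ar (as do pizhebh, nusibz), so the same rule applies.
The other patterns: stems whose second-to-last letter is 'v' delete the last vowel and add -ul; stems whose second-to-last letter is 'n' add the prefix be-.
So vukars → vukarssar.

vukarssar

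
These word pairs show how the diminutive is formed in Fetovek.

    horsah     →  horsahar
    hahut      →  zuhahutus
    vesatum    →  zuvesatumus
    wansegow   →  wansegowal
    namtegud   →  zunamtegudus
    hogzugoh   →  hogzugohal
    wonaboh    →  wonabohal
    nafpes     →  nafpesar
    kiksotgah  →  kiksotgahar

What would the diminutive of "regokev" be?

regokevar

hogzugoh and horsah both end in -h yet inflect differently (hogzugohal, horsahar), so the final letter is not what conditions the rule; the last vowel is.
"regokev" has last vowel 'e'. The one such stem in the data (nafpes → nafpesar) adds -ar, so the same rule applies.
The other patterns: stems whose last vowel is 'o' add -al; stems whose last vowel is 'u' add zu- … -us around the stem.
So regokev → regokevar.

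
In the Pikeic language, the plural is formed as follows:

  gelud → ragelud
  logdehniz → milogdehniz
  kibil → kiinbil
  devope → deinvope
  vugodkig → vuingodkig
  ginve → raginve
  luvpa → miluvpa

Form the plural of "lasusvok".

"lasusvok" begins with l-. The stems beginning with l- (logdehniz → milogdehniz, luvpa → miluvpa) add the prefix mi-.
So lasusvok → milasusvok.

milasusvok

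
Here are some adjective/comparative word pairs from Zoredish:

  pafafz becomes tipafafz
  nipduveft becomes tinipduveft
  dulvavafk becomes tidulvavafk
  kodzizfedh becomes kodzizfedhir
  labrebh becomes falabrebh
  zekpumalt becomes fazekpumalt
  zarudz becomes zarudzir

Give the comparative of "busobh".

fabusobh

"busobh" has second-to-last letter 'b'. The one such stem in the data (labrebh → falabrebh) adds the prefix fa-, so the same rule applies.
The other patterns: stems whose second-to-last letter is 'f' add the prefix ti-; stems whose second-to-last letter is 'd' add -ir.
So busobh → fabusobh.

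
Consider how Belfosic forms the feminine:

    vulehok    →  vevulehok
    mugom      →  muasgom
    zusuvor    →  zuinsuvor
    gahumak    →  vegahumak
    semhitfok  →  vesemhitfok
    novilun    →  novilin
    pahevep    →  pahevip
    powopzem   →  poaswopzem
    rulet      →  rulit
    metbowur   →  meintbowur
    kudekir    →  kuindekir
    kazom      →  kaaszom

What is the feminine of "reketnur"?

reinketnur

vulehok and kazom both have last vowel 'o' yet inflect differently (vevulehok, kaaszom), so the last vowel is not what conditions the rule; the final letter is.
"reketnur" ends in -r. The stems ending in -r (zusuvor → zuinsuvor, kudekir → kuindekir, metbowur → meintbowur) insert -in- after the first vowel.
The other patterns: stems ending in -k add the prefix ve-; stems ending in -m insert -as- after the first vowel; stems ending in -n, -p or -t change the last vowel to 'i'.
So reketnur → reinketnur.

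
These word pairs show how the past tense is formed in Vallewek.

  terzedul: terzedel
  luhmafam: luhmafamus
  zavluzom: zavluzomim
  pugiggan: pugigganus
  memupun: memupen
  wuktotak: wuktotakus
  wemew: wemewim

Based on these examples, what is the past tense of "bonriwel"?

bonriwelim

luhmafam and zavluzom both end in -m yet inflect differently (luhmafamus, zavluzomim), so the final letter is not what conditions the rule; the last vowel is.
"bonriwel" has last vowel 'e'. The one such stem in the data (wemew → wemewim) adds -im, so the same rule applies.
The other patterns: stems whose last vowel is 'a' add -us; stems whose last vowel is 'u' change the last vowel to 'e'.
So bonriwel → bonriwelim.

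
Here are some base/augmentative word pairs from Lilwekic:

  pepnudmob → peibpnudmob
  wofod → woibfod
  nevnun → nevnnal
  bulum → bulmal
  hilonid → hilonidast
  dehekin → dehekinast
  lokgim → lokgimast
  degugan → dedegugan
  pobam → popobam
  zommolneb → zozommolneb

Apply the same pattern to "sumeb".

wofod and hilonid both end in -d yet inflect differently (woibfod, hilonidast), so the final letter is not what conditions the rule; the last vowel is.
"sumeb" has last vowel 'e'. The one such stem in the data (zommolneb → zozommolneb) repeats the first consonant+vowel as a prefix (as do degugan, pobam), so the same rule applies.
So sumeb → susumeb.

susumeb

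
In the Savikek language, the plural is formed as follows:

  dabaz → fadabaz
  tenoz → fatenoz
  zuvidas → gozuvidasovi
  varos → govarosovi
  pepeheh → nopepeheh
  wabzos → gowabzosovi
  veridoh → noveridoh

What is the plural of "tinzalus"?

gotinzalusovi

tenoz and wabzos both have last vowel 'o' yet inflect differently (fatenoz, gowabzosovi), so the last vowel is not what conditions the rule; the final letter is.
"tinzalus" ends in -s. The stems ending in -s (wabzos → gowabzosovi, zuvidas → gozuvidasovi, varos → govarosovi) add go- … -ovi around the stem.
The other patterns: stems ending in -z add the prefix fa-; stems ending in -h add the prefix no-.
So tinzalus → gotinzalusovi.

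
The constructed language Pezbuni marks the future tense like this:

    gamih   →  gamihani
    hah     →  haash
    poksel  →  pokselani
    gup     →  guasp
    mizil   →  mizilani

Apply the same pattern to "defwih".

defwihani

gamih and hah both end in -h yet inflect differently (gamihani, haash), so the final letter is not what conditions the rule; the number of vowels is.
"defwih" has 2 vowels. The stems with 2 vowels (gamih → gamihani, mizil → mizilani, poksel → pokselani) add -ani.
The other pattern: stems with 1 vowel insert -as- after the first vowel.
So defwih → defwihani.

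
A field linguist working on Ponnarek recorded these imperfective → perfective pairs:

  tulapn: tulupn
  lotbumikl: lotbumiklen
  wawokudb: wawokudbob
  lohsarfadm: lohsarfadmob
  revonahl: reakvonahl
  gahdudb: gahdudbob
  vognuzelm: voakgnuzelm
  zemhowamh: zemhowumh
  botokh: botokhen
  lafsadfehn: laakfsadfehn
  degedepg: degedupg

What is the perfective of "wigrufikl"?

wigrufiklen

zemhowamh and botokh both end in -h yet inflect differently (zemhowumh, botokhen), so the final letter is not what conditions the rule; the second-to-last letter is.
"wigrufikl" has second-to-last letter 'k'. The stems whose second-to-last letter is 'k' (lotbumikl → lotbumiklen, botokh → botokhen) add -en.
The other patterns: stems whose second-to-last letter is 'm' or 'p' change the last vowel to 'u'; stems whose second-to-last letter is 'd' add -ob; stems whose second-to-last letter is 'h' or 'l' insert -ak- after the first vowel.
So wigrufikl → wigrufiklen.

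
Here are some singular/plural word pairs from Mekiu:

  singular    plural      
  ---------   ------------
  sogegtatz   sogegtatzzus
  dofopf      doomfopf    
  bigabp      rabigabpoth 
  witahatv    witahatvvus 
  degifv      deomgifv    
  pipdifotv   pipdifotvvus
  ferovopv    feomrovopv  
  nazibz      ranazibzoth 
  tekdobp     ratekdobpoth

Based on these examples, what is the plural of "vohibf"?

ravohibfoth

"vohibf" has second-to-last letter 'b'. The stems whose second-to-last letter is 'b' (bigabp → rabigabpoth, nazibz → ranazibzoth, tekdobp → ratekdobpoth) add ra- … -oth around the stem.
The other patterns: stems whose second-to-last letter is 't' double the final consonant and add -us; stems whose second-to-last letter is 'f' or 'p' insert -om- after the first vowel.
So vohibf → ravohibfoth.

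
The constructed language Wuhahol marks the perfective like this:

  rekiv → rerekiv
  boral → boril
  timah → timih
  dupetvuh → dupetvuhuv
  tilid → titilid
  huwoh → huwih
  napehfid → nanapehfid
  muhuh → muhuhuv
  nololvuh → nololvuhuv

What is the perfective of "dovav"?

doviv

nololvuh and timah both end in -h yet inflect differently (nololvuhuv, timih), so the final letter is not what conditions the rule; the last vowel is.
"dovav" has last vowel 'a'. The stems whose last vowel is 'a' (timah → timih, boral → boril) change the last vowel to 'i'.
The other patterns: stems whose last vowel is 'u' add -uv; stems whose last vowel is 'i' repeat the first consonant+vowel as a prefix.
So dovav → doviv.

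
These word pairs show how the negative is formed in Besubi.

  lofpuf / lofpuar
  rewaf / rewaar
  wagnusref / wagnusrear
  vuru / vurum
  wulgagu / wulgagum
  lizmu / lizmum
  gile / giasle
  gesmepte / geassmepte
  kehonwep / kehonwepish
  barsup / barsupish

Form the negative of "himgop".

"himgop" ends in -p. The stems ending in -p (kehonwep → kehonwepish, barsup → barsupish) add -ish.
The other patterns: stems ending in -f drop the final letter and add -ar; stems ending in -u drop the final letter and add -um; stems ending in -e insert -as- after the first vowel.
So himgop → himgopish.

himgopish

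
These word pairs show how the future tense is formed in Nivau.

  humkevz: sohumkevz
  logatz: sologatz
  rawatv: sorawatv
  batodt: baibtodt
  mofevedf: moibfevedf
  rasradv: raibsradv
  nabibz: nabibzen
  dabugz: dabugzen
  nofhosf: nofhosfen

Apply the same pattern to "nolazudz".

noiblazudz

"nolazudz" has second-to-last letter 'd'. The stems whose second-to-last letter is 'd' (batodt → baibtodt, mofevedf → moibfevedf, rasradv → raibsradv) insert -ib- after the first vowel.
So nolazudz → noiblazudz.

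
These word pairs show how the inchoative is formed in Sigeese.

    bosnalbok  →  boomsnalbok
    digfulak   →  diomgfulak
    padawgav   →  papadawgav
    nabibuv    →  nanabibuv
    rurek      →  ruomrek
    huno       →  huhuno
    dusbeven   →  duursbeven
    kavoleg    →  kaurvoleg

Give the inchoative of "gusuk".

kavoleg and rurek both have last vowel 'e' yet inflect differently (kaurvoleg, ruomrek), so the last vowel is not what conditions the rule; the final letter is.
"gusuk" ends in -k. The stems ending in -k (rurek → ruomrek, bosnalbok → boomsnalbok, digfulak → diomgfulak) insert -om- after the first vowel.
The other patterns: stems ending in -g or -n insert -ur- after the first vowel; stems ending in -o or -v repeat the first consonant+vowel as a prefix.
So gusuk → guomsuk.

guomsuk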